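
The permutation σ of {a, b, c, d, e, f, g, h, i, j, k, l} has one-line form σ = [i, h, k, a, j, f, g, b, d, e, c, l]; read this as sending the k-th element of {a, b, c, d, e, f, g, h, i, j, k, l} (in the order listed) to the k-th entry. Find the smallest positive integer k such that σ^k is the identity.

6

Decomposing into disjoint cycles gives cycle lengths 3, 2, 2, 2, 1, 1, 1.
Since disjoint cycles commute, ord(σ) = lcm(3, 2, 2, 2) = 6.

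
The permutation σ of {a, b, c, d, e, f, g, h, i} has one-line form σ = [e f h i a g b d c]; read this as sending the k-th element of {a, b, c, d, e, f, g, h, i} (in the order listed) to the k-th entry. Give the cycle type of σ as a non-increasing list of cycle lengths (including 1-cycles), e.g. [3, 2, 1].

The disjoint cycles are (a, e)(b, f, g)(c, h, d, i), with lengths 4, 3, 2 in non-increasing order.

[4, 3, 2]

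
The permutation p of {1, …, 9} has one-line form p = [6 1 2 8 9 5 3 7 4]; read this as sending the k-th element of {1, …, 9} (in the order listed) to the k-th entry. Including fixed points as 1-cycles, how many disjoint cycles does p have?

1

The cycle decomposition is (1, 6, 5, 9, 4, 8, 7, 3, 2), which has 1 cycle (counting 1-cycles).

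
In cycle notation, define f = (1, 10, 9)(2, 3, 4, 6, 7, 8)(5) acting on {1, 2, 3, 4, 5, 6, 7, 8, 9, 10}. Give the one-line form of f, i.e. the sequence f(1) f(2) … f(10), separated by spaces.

Reading each image from the cycles: 1↦10, 2↦3, 3↦4, 4↦6, 5↦5, 6↦7, 7↦8, 8↦2, 9↦1, 10↦9.
Listing these in domain order gives 10 3 4 6 5 7 8 2 1 9.

10 3 4 6 5 7 8 2 1 9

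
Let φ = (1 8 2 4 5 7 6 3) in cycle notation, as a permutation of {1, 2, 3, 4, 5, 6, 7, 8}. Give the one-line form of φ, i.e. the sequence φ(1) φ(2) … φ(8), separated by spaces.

Image by image: 1↦8, 2↦4, 3↦1, 4↦5, 5↦7, 6↦3, 7↦6, 8↦2.
Listing these in domain order gives 8 4 1 5 7 3 6 2.

8 4 1 5 7 3 6 2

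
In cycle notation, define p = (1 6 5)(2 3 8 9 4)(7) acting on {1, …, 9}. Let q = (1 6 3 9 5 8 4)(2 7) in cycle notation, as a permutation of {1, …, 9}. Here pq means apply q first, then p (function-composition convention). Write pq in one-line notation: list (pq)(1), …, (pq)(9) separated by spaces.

Chase each element through q then p: 1 → 6 → 5; 2 → 7 → 7; 3 → 9 → 4; 4 → 1 → 6; 5 → 8 → 9; 6 → 3 → 8; 7 → 2 → 3; 8 → 4 → 2; 9 → 5 → 1.
So pq in one-line form is 5 7 4 6 9 8 3 2 1.

5 7 4 6 9 8 3 2 1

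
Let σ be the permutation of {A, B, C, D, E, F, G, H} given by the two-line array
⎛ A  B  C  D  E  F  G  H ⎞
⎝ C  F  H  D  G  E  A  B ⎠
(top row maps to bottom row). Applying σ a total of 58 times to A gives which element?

H

Tracing A → C → … returns to A after 7 steps, so A lies in a 7-cycle (A C H B F E G).
On a 7-cycle, σ^7 is the identity, so σ^58 = σ^2 there (58 ≡ 2 mod 7).
Advancing 2 steps from A: A → C → H.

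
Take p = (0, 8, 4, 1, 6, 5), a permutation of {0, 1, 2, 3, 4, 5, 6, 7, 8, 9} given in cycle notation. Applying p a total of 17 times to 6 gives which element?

6 lies in the 6-cycle (0, 8, 4, 1, 6, 5).
Since the cycle has length 6, p^17 acts on it the same as p^5 (17 mod 6 = 5).
Stepping 5 places around the cycle: 6 → 5 → 0 → 8 → 4 → 1.

1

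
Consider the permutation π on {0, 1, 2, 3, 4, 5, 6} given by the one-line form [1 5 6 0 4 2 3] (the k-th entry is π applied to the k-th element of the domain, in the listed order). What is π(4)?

4

4 is element number 5 of the domain, and entry number 5 of the one-line form is 4, so π(4) = 4.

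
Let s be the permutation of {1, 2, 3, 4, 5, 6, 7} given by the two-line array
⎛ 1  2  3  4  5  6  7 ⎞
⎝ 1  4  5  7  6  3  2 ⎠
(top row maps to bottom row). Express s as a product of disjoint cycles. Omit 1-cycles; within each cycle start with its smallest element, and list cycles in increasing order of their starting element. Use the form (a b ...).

(2 4 7)(3 5 6)

Start at 2 and follow images: 2 → 4 → 7 → 2, giving the cycle (2 4 7).
Repeating from the next unused element and collecting all non-trivial cycles gives (2 4 7)(3 5 6).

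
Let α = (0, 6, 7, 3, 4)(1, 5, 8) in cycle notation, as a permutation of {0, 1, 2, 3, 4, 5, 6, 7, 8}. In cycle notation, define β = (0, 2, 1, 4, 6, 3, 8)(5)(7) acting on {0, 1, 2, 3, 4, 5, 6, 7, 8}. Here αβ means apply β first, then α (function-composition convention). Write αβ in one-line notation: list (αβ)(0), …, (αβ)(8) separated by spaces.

2 0 5 1 7 8 4 3 6

(αβ)(x) = α(β(x)). Computing each image: α(β(0)) = α(2) = 2, α(β(1)) = α(4) = 0, α(β(2)) = α(1) = 5, α(β(3)) = α(8) = 1, α(β(4)) = α(6) = 7, α(β(5)) = α(5) = 8, α(β(6)) = α(3) = 4, α(β(7)) = α(7) = 3, α(β(8)) = α(0) = 6.
Hence αβ = [2 0 5 1 7 8 4 3 6].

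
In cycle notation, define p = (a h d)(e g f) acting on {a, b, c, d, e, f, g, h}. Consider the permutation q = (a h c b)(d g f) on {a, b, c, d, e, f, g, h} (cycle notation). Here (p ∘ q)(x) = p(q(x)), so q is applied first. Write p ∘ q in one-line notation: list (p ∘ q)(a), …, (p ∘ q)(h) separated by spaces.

d h b f g a e c

For each element, apply q then p: a → h → d; b → a → h; c → b → b; d → g → f; e → e → g; f → d → a; g → f → e; h → c → c.
So p ∘ q in one-line form is d h b f g a e c.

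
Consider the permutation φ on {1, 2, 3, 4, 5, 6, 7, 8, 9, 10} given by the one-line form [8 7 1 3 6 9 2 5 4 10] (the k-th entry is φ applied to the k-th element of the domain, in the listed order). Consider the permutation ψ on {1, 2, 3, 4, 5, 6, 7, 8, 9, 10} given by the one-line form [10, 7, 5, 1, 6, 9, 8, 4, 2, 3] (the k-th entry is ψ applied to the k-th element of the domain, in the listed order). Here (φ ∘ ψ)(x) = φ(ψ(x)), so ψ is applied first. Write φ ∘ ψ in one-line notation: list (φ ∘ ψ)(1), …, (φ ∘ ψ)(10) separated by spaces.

10 2 6 8 9 4 5 3 7 1

(φ ∘ ψ)(x) = φ(ψ(x)). Computing each image: φ(ψ(1)) = φ(10) = 10, φ(ψ(2)) = φ(7) = 2, φ(ψ(3)) = φ(5) = 6, φ(ψ(4)) = φ(1) = 8, φ(ψ(5)) = φ(6) = 9, φ(ψ(6)) = φ(9) = 4, φ(ψ(7)) = φ(8) = 5, φ(ψ(8)) = φ(4) = 3, φ(ψ(9)) = φ(2) = 7, φ(ψ(10)) = φ(3) = 1.
Hence φ ∘ ψ = [10 2 6 8 9 4 5 3 7 1].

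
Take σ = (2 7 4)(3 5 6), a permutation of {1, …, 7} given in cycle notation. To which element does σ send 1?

1 does not appear in any cycle of σ, so it is a fixed point: σ(1) = 1.

1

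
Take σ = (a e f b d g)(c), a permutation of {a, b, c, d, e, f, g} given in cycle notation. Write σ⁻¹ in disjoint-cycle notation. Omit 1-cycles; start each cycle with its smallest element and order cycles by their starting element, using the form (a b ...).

Inverting a permutation written in cycle notation just reverses the order within every cycle.
After reversing and putting each cycle's least element first, σ⁻¹ = (a g d b f e).

(a g d b f e)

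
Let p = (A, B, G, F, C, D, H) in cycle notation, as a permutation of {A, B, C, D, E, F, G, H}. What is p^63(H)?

H

H lies in the 7-cycle (A, B, G, F, C, D, H).
On a 7-cycle, p^7 is the identity, so p^63 = p^0 there (63 ≡ 0 mod 7).
So p^63(H) = H.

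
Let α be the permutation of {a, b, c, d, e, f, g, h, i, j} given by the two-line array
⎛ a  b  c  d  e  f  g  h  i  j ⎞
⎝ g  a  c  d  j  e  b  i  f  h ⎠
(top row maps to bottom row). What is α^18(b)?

b

Tracing b → a → … returns to b after 3 steps, so b lies in a 3-cycle (a, g, b).
Since the cycle has length 3, α^18 acts on it the same as α^0 (18 mod 3 = 0).
So α^18(b) = b.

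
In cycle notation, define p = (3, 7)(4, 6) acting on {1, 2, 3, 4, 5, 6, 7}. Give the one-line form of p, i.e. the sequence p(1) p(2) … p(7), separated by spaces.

Reading each image from the cycles: 1→1, 2→2, 3→7, 4→6, 5→5, 6→4, 7→3.
Listing these in domain order gives 1 2 7 6 5 4 3.

1 2 7 6 5 4 3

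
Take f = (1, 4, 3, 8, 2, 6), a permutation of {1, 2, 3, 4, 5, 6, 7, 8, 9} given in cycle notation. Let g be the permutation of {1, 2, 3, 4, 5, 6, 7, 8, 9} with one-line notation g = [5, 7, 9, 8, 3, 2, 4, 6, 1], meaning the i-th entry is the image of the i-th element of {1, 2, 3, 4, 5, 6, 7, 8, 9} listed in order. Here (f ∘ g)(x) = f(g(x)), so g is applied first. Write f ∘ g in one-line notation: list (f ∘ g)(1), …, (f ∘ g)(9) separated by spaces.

Chase each element through g then f: 1 → 5 → 5; 2 → 7 → 7; 3 → 9 → 9; 4 → 8 → 2; 5 → 3 → 8; 6 → 2 → 6; 7 → 4 → 3; 8 → 6 → 1; 9 → 1 → 4.
Collecting the images, f ∘ g = [5 7 9 2 8 6 3 1 4].

5 7 9 2 8 6 3 1 4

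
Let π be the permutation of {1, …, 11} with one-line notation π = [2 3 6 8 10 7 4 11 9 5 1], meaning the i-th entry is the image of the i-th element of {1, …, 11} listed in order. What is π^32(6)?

6

Tracing 6 → 7 → … returns to 6 after 8 steps, so 6 lies in an 8-cycle (1 2 3 6 7 4 8 11).
Since the cycle has length 8, π^32 acts on it the same as π^0 (32 mod 8 = 0).
So π^32(6) = 6.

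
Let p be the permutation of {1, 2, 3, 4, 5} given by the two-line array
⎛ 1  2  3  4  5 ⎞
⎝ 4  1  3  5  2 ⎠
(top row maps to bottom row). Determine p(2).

The entry below 2 in the array is 1, so p(2) = 1.

1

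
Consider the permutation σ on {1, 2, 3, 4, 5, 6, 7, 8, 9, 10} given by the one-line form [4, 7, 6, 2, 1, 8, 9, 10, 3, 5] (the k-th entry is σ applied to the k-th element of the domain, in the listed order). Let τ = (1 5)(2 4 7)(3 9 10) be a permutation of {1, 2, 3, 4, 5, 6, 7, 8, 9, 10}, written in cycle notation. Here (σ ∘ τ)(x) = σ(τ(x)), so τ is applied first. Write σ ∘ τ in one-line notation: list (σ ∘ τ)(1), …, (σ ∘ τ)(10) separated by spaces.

1 2 3 9 4 8 7 10 5 6

(σ ∘ τ)(x) = σ(τ(x)). Computing each image: σ(τ(1)) = σ(5) = 1, σ(τ(2)) = σ(4) = 2, σ(τ(3)) = σ(9) = 3, σ(τ(4)) = σ(7) = 9, σ(τ(5)) = σ(1) = 4, σ(τ(6)) = σ(6) = 8, σ(τ(7)) = σ(2) = 7, σ(τ(8)) = σ(8) = 10, σ(τ(9)) = σ(10) = 5, σ(τ(10)) = σ(3) = 6.
Hence σ ∘ τ = [1 2 3 9 4 8 7 10 5 6].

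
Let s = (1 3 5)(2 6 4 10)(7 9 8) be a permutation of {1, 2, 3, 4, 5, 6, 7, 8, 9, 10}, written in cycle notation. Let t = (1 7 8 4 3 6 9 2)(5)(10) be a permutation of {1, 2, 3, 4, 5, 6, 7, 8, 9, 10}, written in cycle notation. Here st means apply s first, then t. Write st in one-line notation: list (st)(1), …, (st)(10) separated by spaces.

6 9 5 10 7 3 2 8 4 1

(st)(x) = t(s(x)). Computing each image: t(s(1)) = t(3) = 6, t(s(2)) = t(6) = 9, t(s(3)) = t(5) = 5, t(s(4)) = t(10) = 10, t(s(5)) = t(1) = 7, t(s(6)) = t(4) = 3, t(s(7)) = t(9) = 2, t(s(8)) = t(7) = 8, t(s(9)) = t(8) = 4, t(s(10)) = t(2) = 1.
Hence st = [6 9 5 10 7 3 2 8 4 1].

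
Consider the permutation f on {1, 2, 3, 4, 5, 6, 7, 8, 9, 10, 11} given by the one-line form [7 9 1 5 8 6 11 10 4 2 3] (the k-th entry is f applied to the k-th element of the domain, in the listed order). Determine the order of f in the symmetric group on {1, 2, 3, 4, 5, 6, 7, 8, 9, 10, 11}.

12

The disjoint-cycle form of f has cycle lengths 6, 4, 1.
The order of f is the least common multiple of its cycle lengths: lcm(6, 4) = 12.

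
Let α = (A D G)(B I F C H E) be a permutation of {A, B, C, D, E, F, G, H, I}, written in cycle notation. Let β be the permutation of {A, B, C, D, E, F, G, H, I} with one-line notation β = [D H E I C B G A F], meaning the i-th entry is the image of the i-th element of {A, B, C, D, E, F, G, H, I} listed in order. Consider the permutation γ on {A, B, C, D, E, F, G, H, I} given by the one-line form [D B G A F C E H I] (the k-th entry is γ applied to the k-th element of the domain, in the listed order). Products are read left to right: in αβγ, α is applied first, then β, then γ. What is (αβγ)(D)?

E

(αβγ)(D) = γ(β(α(D))). α(D) = G, then β(G) = G, then γ(G) = E, so the result is E.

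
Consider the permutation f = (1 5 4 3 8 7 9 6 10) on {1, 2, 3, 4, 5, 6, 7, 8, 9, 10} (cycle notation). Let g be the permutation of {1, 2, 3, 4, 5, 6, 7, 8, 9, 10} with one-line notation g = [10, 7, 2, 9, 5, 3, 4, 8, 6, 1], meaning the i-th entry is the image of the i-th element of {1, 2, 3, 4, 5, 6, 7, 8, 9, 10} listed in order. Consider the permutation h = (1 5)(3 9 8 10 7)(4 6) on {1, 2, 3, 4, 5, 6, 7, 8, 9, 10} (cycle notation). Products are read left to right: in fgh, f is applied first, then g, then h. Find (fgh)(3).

(fgh)(3) = h(g(f(3))). f(3) = 8, then g(8) = 8, then h(8) = 10, so the result is 10.

10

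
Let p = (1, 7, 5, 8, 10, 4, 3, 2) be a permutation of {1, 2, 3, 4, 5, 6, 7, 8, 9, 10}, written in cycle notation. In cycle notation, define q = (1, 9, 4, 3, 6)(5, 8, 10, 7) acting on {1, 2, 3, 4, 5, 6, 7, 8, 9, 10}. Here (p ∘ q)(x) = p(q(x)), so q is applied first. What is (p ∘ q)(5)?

10

(p ∘ q)(5) = p(q(5)). q(5) = 8, then p(8) = 10. So (p ∘ q)(5) = 10.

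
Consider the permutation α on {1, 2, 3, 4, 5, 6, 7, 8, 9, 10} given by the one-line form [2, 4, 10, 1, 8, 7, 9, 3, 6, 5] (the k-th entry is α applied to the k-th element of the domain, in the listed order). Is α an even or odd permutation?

odd

In disjoint-cycle form the cycle lengths are 4, 3, 3.
A cycle is odd iff its length is even; α has 1 even-length cycle, so sgn(α) = (−1)^1 and α is odd.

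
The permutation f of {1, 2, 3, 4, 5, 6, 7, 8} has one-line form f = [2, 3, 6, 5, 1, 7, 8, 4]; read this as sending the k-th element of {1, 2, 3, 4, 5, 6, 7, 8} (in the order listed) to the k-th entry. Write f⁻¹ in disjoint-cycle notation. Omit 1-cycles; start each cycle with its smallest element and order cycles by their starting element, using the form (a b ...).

(1 5 4 8 7 6 3 2)

First write f in disjoint cycles: (1 2 3 6 7 8 4 5).
Reversing each cycle (and rotating so the smallest element leads) gives f⁻¹ = (1 5 4 8 7 6 3 2).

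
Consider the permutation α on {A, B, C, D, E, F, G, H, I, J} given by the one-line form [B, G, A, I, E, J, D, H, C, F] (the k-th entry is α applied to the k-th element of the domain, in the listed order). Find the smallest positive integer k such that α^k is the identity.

6

Writing α as disjoint cycles, the cycle lengths are 6, 2, 1, 1.
Since disjoint cycles commute, ord(α) = lcm(6, 2) = 6.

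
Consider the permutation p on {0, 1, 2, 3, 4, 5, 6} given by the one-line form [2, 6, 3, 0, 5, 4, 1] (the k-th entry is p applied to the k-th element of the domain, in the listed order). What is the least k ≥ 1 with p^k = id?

6

Decomposing into disjoint cycles gives cycle lengths 3, 2, 2.
Since disjoint cycles commute, ord(p) = lcm(3, 2, 2) = 6.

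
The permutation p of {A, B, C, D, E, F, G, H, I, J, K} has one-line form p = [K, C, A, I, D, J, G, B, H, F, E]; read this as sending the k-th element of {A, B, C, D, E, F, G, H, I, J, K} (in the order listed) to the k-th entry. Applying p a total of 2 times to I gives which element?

Tracing I → H → … returns to I after 8 steps, so I lies in an 8-cycle (A K E D I H B C).
Advancing 2 steps from I: I → H → B.

B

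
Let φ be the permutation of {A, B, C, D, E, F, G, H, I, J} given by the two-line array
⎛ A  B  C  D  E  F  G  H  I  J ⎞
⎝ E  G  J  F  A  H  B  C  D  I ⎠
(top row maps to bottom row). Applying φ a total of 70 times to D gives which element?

J

Tracing D → F → … returns to D after 6 steps, so D lies in a 6-cycle (C J I D F H).
Powers repeat with period 6 on this cycle, and 70 mod 6 = 4, so φ^70(D) = φ^4(D).
Stepping 4 places around the cycle: D → F → H → C → J.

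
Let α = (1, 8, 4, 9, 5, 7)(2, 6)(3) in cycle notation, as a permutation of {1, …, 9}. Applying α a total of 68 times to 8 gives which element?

8 lies in the 6-cycle (1, 8, 4, 9, 5, 7).
Since the cycle has length 6, α^68 acts on it the same as α^2 (68 mod 6 = 2).
Advancing 2 steps from 8: 8 → 4 → 9.

9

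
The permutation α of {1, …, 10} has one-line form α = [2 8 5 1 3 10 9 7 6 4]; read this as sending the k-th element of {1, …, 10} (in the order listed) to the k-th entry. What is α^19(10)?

2

Tracing 10 → 4 → … returns to 10 after 8 steps, so 10 lies in an 8-cycle (1 2 8 7 9 6 10 4).
Since the cycle has length 8, α^19 acts on it the same as α^3 (19 mod 8 = 3).
Advancing 3 steps from 10: 10 → 4 → 1 → 2.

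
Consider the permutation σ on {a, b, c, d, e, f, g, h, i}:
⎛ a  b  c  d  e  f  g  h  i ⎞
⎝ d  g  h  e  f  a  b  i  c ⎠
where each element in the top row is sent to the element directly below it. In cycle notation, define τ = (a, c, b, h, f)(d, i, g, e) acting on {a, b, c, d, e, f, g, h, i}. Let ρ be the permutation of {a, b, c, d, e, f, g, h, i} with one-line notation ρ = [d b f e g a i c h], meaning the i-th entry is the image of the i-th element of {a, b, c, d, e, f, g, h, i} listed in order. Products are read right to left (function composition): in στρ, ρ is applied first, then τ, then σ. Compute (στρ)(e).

f

Apply the permutations in order: ρ(e) = g, then τ(g) = e, then σ(e) = f. So (στρ)(e) = f.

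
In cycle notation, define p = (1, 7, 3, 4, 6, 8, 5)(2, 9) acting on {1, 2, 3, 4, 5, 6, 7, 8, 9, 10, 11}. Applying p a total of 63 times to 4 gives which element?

4

4 lies in the 7-cycle (1, 7, 3, 4, 6, 8, 5).
On a 7-cycle, p^7 is the identity, so p^63 = p^0 there (63 ≡ 0 mod 7).
So p^63(4) = 4.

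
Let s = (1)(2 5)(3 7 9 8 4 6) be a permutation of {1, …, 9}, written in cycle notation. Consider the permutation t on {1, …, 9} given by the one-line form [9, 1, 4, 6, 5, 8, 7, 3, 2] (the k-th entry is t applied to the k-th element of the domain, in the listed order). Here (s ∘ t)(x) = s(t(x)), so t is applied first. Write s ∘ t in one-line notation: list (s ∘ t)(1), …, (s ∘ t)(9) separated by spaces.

8 1 6 3 2 4 9 7 5

(s ∘ t)(x) = s(t(x)). Computing each image: s(t(1)) = s(9) = 8, s(t(2)) = s(1) = 1, s(t(3)) = s(4) = 6, s(t(4)) = s(6) = 3, s(t(5)) = s(5) = 2, s(t(6)) = s(8) = 4, s(t(7)) = s(7) = 9, s(t(8)) = s(3) = 7, s(t(9)) = s(2) = 5.
Hence s ∘ t = [8 1 6 3 2 4 9 7 5].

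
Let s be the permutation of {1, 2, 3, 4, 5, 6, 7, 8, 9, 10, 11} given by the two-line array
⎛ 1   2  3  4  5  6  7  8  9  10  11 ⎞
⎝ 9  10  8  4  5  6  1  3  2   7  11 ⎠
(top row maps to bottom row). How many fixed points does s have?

The fixed points (elements with s(x) = x) are {4, 5, 6, 11}, so there are 4.

4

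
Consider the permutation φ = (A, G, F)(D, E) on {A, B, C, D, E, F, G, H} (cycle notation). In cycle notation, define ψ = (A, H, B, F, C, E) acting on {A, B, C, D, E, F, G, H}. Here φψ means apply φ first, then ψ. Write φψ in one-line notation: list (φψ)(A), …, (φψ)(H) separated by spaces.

(φψ)(x) = ψ(φ(x)). Computing each image: ψ(φ(A)) = ψ(G) = G, ψ(φ(B)) = ψ(B) = F, ψ(φ(C)) = ψ(C) = E, ψ(φ(D)) = ψ(E) = A, ψ(φ(E)) = ψ(D) = D, ψ(φ(F)) = ψ(A) = H, ψ(φ(G)) = ψ(F) = C, ψ(φ(H)) = ψ(H) = B.
Hence φψ = [G F E A D H C B].

G F E A D H C B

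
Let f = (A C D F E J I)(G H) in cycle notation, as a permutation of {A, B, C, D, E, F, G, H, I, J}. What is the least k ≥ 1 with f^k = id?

14

The cycle type of f is (7, 2, 1).
The order is lcm(7, 2) = 14.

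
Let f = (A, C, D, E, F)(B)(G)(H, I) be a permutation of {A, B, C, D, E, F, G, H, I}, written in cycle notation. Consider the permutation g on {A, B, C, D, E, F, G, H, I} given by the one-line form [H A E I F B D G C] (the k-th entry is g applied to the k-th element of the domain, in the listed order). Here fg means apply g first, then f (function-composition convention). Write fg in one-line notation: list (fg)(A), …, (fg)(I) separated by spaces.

(fg)(x) = f(g(x)). Computing each image: f(g(A)) = f(H) = I, f(g(B)) = f(A) = C, f(g(C)) = f(E) = F, f(g(D)) = f(I) = H, f(g(E)) = f(F) = A, f(g(F)) = f(B) = B, f(g(G)) = f(D) = E, f(g(H)) = f(G) = G, f(g(I)) = f(C) = D.
Hence fg = [I C F H A B E G D].

I C F H A B E G D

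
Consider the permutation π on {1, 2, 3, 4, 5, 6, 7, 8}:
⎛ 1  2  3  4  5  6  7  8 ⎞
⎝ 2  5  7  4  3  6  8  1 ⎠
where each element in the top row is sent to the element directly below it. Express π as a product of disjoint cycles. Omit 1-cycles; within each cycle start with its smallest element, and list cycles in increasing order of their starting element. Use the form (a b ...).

(1 2 5 3 7 8)

Iterating π from 1 gives 1 → 2 → 5 → 3 → 7 → 8 → 1; that is the 6-cycle (1 2 5 3 7 8).
Continuing from each remaining unvisited element yields (1 2 5 3 7 8).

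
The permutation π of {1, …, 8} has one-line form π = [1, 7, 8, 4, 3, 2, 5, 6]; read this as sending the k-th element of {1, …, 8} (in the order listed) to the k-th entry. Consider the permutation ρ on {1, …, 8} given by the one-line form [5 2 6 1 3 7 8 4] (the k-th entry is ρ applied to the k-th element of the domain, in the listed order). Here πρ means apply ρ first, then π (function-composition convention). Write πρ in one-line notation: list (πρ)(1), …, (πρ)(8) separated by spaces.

Chase each element through ρ then π: 1 → 5 → 3; 2 → 2 → 7; 3 → 6 → 2; 4 → 1 → 1; 5 → 3 → 8; 6 → 7 → 5; 7 → 8 → 6; 8 → 4 → 4.
Collecting the images, πρ = [3 7 2 1 8 5 6 4].

3 7 2 1 8 5 6 4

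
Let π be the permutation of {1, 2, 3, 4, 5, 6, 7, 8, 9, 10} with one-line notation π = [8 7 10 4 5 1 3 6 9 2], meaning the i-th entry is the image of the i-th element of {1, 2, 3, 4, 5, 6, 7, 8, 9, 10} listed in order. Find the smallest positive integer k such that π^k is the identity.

Writing π as disjoint cycles, the cycle lengths are 4, 3, 1, 1, 1.
The order of π is the least common multiple of its cycle lengths: lcm(4, 3) = 12.

12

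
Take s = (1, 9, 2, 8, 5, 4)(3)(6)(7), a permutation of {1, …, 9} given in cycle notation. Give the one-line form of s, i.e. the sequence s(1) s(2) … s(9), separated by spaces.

Each element maps to the next entry in its cycle (wrapping to the front): 1↦9, 2↦8, 3↦3, 4↦1, 5↦4, 6↦6, 7↦7, 8↦5, 9↦2.
Listing these in domain order gives 9 8 3 1 4 6 7 5 2.

9 8 3 1 4 6 7 5 2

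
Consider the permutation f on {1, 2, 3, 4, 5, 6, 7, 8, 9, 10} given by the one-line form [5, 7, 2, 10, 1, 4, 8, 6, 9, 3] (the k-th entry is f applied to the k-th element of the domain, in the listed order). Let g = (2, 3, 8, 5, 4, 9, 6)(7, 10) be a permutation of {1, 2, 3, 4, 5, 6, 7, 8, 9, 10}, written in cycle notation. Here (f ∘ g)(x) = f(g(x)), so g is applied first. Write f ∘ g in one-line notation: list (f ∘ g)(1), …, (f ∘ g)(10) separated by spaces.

5 2 6 9 10 7 3 1 4 8

(f ∘ g)(x) = f(g(x)). Computing each image: f(g(1)) = f(1) = 5, f(g(2)) = f(3) = 2, f(g(3)) = f(8) = 6, f(g(4)) = f(9) = 9, f(g(5)) = f(4) = 10, f(g(6)) = f(2) = 7, f(g(7)) = f(10) = 3, f(g(8)) = f(5) = 1, f(g(9)) = f(6) = 4, f(g(10)) = f(7) = 8.
Hence f ∘ g = [5 2 6 9 10 7 3 1 4 8].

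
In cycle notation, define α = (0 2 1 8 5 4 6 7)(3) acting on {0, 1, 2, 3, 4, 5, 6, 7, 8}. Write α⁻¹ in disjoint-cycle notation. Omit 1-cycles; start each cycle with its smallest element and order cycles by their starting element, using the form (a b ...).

The inverse reverses each cycle.
After reversing and putting each cycle's least element first, α⁻¹ = (0 7 6 4 5 8 1 2).

(0 7 6 4 5 8 1 2)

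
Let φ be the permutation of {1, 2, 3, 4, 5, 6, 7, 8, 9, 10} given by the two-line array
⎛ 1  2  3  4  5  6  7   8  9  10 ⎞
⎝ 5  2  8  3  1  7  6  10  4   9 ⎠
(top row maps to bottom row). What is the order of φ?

Decomposing into disjoint cycles gives cycle lengths 5, 2, 2, 1.
Since disjoint cycles commute, ord(φ) = lcm(5, 2, 2) = 10.

10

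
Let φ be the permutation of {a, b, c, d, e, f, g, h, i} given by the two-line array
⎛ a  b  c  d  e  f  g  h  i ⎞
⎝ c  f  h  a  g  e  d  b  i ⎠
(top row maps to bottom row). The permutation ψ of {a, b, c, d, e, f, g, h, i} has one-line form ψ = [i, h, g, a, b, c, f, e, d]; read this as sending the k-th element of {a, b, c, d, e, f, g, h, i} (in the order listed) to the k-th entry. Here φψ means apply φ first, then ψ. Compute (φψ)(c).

e

(φψ)(c) = ψ(φ(c)). φ(c) = h, then ψ(h) = e. So (φψ)(c) = e.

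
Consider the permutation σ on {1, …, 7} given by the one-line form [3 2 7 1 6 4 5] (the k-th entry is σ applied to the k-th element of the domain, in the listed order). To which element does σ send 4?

1

4 is element number 4 of the domain, and entry number 4 of the one-line form is 1, so σ(4) = 1.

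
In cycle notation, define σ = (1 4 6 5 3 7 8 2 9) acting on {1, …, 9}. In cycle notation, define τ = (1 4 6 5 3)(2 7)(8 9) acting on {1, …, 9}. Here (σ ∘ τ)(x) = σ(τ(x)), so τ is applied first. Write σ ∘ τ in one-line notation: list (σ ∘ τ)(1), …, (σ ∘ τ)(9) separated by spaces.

For each element, apply τ then σ: 1 → 4 → 6; 2 → 7 → 8; 3 → 1 → 4; 4 → 6 → 5; 5 → 3 → 7; 6 → 5 → 3; 7 → 2 → 9; 8 → 9 → 1; 9 → 8 → 2.
Collecting the images, σ ∘ τ = [6 8 4 5 7 3 9 1 2].

6 8 4 5 7 3 9 1 2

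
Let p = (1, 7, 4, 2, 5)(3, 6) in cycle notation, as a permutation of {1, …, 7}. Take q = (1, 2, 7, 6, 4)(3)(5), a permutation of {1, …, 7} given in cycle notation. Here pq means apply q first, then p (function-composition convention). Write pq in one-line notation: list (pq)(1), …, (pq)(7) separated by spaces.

5 4 6 7 1 2 3

For each element, apply q then p: 1 → 2 → 5; 2 → 7 → 4; 3 → 3 → 6; 4 → 1 → 7; 5 → 5 → 1; 6 → 4 → 2; 7 → 6 → 3.
So pq in one-line form is 5 4 6 7 1 2 3.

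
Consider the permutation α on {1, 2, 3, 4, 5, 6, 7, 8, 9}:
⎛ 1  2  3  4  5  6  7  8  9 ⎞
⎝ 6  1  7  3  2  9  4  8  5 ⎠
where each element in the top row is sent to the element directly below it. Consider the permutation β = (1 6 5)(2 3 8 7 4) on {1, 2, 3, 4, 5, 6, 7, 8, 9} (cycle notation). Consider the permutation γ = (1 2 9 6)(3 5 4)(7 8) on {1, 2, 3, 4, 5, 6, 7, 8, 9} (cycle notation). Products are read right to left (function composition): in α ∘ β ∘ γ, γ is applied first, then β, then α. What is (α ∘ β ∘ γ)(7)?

(α ∘ β ∘ γ)(7) = α(β(γ(7))). γ(7) = 8, then β(8) = 7, then α(7) = 4, so the result is 4.

4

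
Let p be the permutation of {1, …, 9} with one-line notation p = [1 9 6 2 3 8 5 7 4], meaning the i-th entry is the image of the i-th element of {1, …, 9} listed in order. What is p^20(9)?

2

Tracing 9 → 4 → … returns to 9 after 3 steps, so 9 lies in a 3-cycle (2, 9, 4).
Powers repeat with period 3 on this cycle, and 20 mod 3 = 2, so p^20(9) = p^2(9).
Stepping 2 places around the cycle: 9 → 4 → 2.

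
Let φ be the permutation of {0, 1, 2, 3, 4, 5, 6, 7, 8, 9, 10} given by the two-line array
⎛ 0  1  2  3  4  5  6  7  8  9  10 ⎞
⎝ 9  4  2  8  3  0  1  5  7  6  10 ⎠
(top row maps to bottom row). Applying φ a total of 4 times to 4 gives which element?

Tracing 4 → 3 → … returns to 4 after 9 steps, so 4 lies in a 9-cycle (0, 9, 6, 1, 4, 3, 8, 7, 5).
Stepping 4 places around the cycle: 4 → 3 → 8 → 7 → 5.

5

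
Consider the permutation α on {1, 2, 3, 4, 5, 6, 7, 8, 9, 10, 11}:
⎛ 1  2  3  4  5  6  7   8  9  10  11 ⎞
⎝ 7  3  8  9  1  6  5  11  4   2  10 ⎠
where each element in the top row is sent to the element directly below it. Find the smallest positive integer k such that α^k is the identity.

The disjoint-cycle form of α has cycle lengths 5, 3, 2, 1.
The order is lcm(5, 3, 2) = 30.

30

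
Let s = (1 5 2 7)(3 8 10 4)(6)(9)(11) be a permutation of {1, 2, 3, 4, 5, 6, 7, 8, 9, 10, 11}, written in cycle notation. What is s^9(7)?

1

7 lies in the 4-cycle (1 5 2 7).
Powers repeat with period 4 on this cycle, and 9 mod 4 = 1, so s^9(7) = s^1(7).
Advancing 1 step from 7: 7 → 1.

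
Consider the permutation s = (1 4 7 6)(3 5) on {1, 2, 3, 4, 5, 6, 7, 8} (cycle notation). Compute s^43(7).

4

7 lies in the 4-cycle (1 4 7 6).
On a 4-cycle, s^4 is the identity, so s^43 = s^3 there (43 ≡ 3 mod 4).
Advancing 3 steps from 7: 7 → 6 → 1 → 4.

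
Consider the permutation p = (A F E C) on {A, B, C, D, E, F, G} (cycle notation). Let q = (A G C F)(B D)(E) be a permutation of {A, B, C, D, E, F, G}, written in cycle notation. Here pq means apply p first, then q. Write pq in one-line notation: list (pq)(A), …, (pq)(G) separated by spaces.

(pq)(x) = q(p(x)). Computing each image: q(p(A)) = q(F) = A, q(p(B)) = q(B) = D, q(p(C)) = q(A) = G, q(p(D)) = q(D) = B, q(p(E)) = q(C) = F, q(p(F)) = q(E) = E, q(p(G)) = q(G) = C.
Hence pq = [A D G B F E C].

A D G B F E C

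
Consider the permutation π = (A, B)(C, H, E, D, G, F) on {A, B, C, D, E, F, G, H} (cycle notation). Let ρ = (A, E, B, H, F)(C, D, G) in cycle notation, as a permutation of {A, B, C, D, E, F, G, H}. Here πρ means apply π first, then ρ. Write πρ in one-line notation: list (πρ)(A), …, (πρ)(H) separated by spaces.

H E F C G D A B

For each element, apply π then ρ: A → B → H; B → A → E; C → H → F; D → G → C; E → D → G; F → C → D; G → F → A; H → E → B.
Collecting the images, πρ = [H E F C G D A B].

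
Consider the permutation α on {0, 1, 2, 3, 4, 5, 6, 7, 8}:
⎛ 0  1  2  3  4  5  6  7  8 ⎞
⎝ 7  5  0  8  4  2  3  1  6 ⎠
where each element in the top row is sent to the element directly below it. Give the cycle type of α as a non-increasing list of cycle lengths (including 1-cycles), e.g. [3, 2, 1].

[5, 3, 1]

The disjoint cycles are (0, 7, 1, 5, 2)(3, 8, 6)(4), with lengths 5, 3, 1 in non-increasing order.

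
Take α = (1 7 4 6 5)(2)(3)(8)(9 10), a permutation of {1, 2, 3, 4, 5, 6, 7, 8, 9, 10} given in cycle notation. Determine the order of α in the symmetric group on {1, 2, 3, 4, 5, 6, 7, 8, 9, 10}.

10

The disjoint cycles have lengths 5, 2, 1, 1, 1.
Since disjoint cycles commute, ord(α) = lcm(5, 2) = 10.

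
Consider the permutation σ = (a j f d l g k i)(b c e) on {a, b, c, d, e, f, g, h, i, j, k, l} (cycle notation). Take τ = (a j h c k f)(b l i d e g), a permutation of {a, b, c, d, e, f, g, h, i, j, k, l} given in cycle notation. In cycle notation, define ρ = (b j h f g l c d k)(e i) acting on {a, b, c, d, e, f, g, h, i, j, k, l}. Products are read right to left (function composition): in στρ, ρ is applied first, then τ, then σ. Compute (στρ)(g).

Chase g: ρ(g) = l; τ(l) = i; σ(i) = a. Hence (στρ)(g) = a.

a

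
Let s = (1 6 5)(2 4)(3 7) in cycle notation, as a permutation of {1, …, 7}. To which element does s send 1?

6

Within (1 6 5), 1 ↦ 6.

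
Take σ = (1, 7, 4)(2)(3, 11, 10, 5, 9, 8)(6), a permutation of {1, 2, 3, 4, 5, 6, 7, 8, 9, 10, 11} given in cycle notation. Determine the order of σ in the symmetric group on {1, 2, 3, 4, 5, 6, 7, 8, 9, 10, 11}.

The cycle type of σ is (6, 3, 1, 1).
Since disjoint cycles commute, ord(σ) = lcm(6, 3) = 6.

6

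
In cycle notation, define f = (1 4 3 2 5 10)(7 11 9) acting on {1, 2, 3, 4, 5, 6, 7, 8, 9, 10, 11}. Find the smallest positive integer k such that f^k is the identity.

The cycle type of f is (6, 3, 1, 1).
Since disjoint cycles commute, ord(f) = lcm(6, 3) = 6.

6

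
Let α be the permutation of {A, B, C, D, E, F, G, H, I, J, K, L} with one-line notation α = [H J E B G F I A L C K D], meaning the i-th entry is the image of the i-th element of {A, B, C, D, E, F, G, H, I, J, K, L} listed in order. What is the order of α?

The disjoint-cycle form of α has cycle lengths 8, 2, 1, 1.
Since disjoint cycles commute, ord(α) = lcm(8, 2) = 8.

8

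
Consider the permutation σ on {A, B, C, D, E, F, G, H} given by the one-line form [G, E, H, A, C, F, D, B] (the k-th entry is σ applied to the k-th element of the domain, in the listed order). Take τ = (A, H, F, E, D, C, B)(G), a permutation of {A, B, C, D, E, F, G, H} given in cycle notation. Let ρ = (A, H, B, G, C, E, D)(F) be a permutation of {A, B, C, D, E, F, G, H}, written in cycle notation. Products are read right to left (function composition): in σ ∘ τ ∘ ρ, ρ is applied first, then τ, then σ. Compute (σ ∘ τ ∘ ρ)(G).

Chase G: ρ(G) = C; τ(C) = B; σ(B) = E. Hence (σ ∘ τ ∘ ρ)(G) = E.

E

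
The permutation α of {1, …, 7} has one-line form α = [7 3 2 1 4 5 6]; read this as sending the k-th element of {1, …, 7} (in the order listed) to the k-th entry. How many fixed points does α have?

0

No element satisfies α(x) = x, so there are 0 fixed points.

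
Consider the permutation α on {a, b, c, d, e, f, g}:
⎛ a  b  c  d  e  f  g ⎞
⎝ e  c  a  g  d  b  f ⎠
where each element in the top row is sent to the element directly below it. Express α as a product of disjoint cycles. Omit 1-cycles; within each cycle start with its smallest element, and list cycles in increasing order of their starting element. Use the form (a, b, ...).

Start at a and follow images: a → e → d → g → f → b → c → a, giving the cycle (a, e, d, g, f, b, c).
Continuing from each remaining unvisited element yields (a, e, d, g, f, b, c).

(a, e, d, g, f, b, c)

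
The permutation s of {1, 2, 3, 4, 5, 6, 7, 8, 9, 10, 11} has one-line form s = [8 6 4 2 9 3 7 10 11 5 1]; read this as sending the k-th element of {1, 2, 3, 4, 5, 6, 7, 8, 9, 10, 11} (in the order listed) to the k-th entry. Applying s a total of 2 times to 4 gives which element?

Tracing 4 → 2 → … returns to 4 after 4 steps, so 4 lies in a 4-cycle (2, 6, 3, 4).
Advancing 2 steps from 4: 4 → 2 → 6.

6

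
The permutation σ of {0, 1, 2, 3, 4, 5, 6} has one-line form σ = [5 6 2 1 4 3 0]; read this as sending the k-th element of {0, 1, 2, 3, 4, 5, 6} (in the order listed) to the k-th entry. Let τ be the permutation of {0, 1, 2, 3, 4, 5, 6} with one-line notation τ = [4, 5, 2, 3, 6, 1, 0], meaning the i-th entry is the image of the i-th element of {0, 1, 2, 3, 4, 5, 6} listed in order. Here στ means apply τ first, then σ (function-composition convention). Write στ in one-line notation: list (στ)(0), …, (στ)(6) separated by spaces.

(στ)(x) = σ(τ(x)). Computing each image: σ(τ(0)) = σ(4) = 4, σ(τ(1)) = σ(5) = 3, σ(τ(2)) = σ(2) = 2, σ(τ(3)) = σ(3) = 1, σ(τ(4)) = σ(6) = 0, σ(τ(5)) = σ(1) = 6, σ(τ(6)) = σ(0) = 5.
Hence στ = [4 3 2 1 0 6 5].

4 3 2 1 0 6 5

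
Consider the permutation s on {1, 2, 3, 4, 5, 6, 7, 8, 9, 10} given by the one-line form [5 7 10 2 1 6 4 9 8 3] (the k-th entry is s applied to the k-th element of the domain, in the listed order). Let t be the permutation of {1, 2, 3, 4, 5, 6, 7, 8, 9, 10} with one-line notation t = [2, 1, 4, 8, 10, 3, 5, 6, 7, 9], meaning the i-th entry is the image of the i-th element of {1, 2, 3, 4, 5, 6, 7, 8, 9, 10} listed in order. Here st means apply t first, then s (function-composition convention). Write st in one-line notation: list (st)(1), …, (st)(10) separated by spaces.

Chase each element through t then s: 1 → 2 → 7; 2 → 1 → 5; 3 → 4 → 2; 4 → 8 → 9; 5 → 10 → 3; 6 → 3 → 10; 7 → 5 → 1; 8 → 6 → 6; 9 → 7 → 4; 10 → 9 → 8.
Collecting the images, st = [7 5 2 9 3 10 1 6 4 8].

7 5 2 9 3 10 1 6 4 8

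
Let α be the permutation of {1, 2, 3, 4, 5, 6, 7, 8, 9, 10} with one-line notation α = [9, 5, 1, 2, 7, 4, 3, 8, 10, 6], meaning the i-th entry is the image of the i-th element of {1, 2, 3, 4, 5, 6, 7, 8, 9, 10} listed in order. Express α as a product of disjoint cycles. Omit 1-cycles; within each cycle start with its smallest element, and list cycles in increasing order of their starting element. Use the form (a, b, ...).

(1, 9, 10, 6, 4, 2, 5, 7, 3)

Start at 1 and follow images: 1 → 9 → 10 → 6 → 4 → 2 → 5 → 7 → 3 → 1, giving the cycle (1, 9, 10, 6, 4, 2, 5, 7, 3).
Continuing from each remaining unvisited element yields (1, 9, 10, 6, 4, 2, 5, 7, 3).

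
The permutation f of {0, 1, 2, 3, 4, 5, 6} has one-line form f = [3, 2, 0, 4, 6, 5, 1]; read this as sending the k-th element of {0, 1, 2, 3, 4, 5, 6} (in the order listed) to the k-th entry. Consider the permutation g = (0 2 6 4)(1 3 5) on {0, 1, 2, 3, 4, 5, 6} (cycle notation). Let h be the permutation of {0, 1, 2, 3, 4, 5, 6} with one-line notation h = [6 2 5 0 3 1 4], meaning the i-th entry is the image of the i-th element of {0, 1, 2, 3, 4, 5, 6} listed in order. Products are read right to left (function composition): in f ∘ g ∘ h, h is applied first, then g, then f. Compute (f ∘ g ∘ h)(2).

2

Chase 2: h(2) = 5; g(5) = 1; f(1) = 2. Hence (f ∘ g ∘ h)(2) = 2.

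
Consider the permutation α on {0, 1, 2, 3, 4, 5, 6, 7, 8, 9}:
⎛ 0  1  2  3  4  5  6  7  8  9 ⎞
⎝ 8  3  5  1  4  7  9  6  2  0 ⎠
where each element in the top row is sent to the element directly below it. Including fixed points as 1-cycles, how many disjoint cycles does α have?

3

The cycle decomposition is (0 8 2 5 7 6 9)(1 3)(4), which has 3 cycles (counting 1-cycles).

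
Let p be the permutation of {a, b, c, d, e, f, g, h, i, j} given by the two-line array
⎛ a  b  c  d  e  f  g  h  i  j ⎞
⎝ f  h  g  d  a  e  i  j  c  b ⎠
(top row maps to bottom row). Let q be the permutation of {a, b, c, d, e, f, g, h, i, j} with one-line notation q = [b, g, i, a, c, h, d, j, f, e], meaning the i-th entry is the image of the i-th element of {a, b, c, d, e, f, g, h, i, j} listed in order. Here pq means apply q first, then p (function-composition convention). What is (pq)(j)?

a

First apply q: q(j) = e, then p(e) = a. Thus (pq)(j) = a.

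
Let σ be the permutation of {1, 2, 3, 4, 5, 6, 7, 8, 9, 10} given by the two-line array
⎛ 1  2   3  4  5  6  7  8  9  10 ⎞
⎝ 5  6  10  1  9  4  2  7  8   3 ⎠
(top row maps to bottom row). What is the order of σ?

The disjoint-cycle form of σ has cycle lengths 8, 2.
The order is lcm(8, 2) = 8.

8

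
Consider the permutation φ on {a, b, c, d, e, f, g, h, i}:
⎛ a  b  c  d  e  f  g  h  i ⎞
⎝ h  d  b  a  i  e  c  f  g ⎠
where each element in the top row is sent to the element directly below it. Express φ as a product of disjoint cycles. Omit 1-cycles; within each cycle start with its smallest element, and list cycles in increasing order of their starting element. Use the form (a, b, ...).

(a, h, f, e, i, g, c, b, d)

Iterating φ from a gives a → h → f → e → i → g → c → b → d → a; that is the 9-cycle (a, h, f, e, i, g, c, b, d).
Repeating from the next unused element and collecting all non-trivial cycles gives (a, h, f, e, i, g, c, b, d).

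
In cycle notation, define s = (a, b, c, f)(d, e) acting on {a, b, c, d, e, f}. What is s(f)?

f appears in (a, b, c, f); the next entry (wrapping around) is a.

a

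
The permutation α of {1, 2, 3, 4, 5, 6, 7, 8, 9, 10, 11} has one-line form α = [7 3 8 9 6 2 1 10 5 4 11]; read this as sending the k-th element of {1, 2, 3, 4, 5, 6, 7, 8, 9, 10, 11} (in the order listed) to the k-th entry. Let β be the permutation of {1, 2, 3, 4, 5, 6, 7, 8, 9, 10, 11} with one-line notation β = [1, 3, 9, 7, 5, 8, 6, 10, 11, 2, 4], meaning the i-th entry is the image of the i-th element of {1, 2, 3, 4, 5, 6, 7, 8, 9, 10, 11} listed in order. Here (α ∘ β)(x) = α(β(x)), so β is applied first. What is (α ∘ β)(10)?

3

First apply β: β(10) = 2, then α(2) = 3. Thus (α ∘ β)(10) = 3.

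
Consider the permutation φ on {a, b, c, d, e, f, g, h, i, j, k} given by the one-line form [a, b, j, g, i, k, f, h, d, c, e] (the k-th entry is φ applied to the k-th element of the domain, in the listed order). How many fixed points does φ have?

The fixed points (elements with φ(x) = x) are {a, b, h}, so there are 3.

3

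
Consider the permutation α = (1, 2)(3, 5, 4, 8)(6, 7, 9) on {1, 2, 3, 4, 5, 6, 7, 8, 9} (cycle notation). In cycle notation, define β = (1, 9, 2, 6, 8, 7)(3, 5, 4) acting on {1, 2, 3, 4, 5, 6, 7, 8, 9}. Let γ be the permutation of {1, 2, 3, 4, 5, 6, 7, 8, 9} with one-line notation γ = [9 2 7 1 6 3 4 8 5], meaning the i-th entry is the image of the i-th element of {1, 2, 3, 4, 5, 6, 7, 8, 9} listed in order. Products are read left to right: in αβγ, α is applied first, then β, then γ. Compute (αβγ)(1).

3

Chase 1: α(1) = 2; β(2) = 6; γ(6) = 3. Hence (αβγ)(1) = 3.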